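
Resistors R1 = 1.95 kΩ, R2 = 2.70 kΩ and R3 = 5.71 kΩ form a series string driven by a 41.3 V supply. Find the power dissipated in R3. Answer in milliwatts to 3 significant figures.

90.7 mW

Every series element carries the same I. Get I from the total resistance, then P = I² × R3.
R_total = (1.95 + 2.70 + 5.71) kΩ = 10360 Ω
I = V / R_total = 41.3 / 10360 = 0.003986 A
P_R3 = I² × R3 = (0.003986)² × 5710 = 0.09074 W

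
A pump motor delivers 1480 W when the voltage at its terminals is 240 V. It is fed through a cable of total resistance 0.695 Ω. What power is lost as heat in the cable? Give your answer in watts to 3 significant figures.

The cable and load are in series, so the same current flows in both; the loss is I²R_line.
I = P / V = 1480 / 240 = 6.167 A through the cable.
P_line = I² R_line = (6.167)² × 0.695 = 26.43 W

26.4 W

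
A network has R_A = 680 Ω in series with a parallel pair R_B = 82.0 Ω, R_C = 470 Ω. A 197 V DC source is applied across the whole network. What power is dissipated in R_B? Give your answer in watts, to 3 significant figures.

4.10 W

Collapse R_B‖R_C to a single equivalent, reducing the network to two series elements.
R_p = (82.0×470)/(82.0+470) = 69.82 Ω
R_total = 680 + 69.82 = 749.8 Ω
I = V / R_total = 197 / 749.8 = 0.2627 A
Voltage across the parallel pair: V_p = I × R_p = 0.2627 × 69.82 = 18.34 V
R_B is across V_p, so use P = V²/R for that branch.
P_R_B = (18.34)² / 82.0 = 4.103 W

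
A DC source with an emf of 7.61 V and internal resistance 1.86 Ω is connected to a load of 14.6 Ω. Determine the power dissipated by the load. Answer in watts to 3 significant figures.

Find the circuit current first, then P = I²R for the load (series elements share I).
I = ε / (r + R) = 7.61 / (1.86 + 14.6) = 0.4623 A
P_load = I² R = (0.4623)² × 14.6 = 3.121 W

3.12 W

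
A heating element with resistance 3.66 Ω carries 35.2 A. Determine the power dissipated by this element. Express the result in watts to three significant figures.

The current through and the resistance of the element are both given; use P = I²R.
P = (35.20 A)² × 3.66 Ω = 4535 W

4530 W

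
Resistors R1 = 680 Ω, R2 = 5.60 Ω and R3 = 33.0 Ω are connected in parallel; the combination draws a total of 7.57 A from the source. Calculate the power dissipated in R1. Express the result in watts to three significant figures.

1.90 W

The branches share the same voltage, but only the total current is given — find V from the equivalent resistance first.
1/R_eq = 1/680 + 1/5.60 + 1/33.0 ⇒ R_eq = 4.754 Ω
V = I_total × R_eq = 7.570 × 4.754 = 35.99 V
P_R1 = V² / R1 = (35.99)² / 680 = 1.905 W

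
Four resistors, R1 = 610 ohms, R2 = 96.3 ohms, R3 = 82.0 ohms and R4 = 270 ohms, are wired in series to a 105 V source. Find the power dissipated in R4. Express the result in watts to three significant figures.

2.66 W

Series elements share the same current, so find I first, then use P = I²R.
R_total = 610 + 96.3 + 82.0 + 270 = 1058 Ω
I = V / R_total = 105 / 1058 = 0.09922 A
P_R4 = I² × R4 = (0.09922)² × 270 = 2.658 W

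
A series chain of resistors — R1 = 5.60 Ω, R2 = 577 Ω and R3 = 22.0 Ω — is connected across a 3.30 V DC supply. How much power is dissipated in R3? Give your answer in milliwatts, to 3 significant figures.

The current is common to all series resistors; compute it, then apply P = I²R for the target.
R_total = 5.60 + 577 + 22.0 = 604.6 Ω
I = V / R_total = 3.30 / 604.6 = 0.005458 A
P_R3 = I² × R3 = (0.005458)² × 22.0 = 0.0006554 W

0.655 mW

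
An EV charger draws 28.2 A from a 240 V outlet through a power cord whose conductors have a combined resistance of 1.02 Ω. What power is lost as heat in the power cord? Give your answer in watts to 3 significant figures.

811 W

The power cord and load are in series, so the same current flows in both; the loss is I²R_line.
The power cord carries the full 28.2 A.
P_line = I² R_line = (28.20)² × 1.02 = 811.1 W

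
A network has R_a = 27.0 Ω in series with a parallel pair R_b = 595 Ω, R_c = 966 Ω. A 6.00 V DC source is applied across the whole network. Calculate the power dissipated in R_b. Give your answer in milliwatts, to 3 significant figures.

52.5 mW

First combine the parallel branches into one equivalent R_p, then R_a + R_p is a series pair.
R_p = (595×966)/(595+966) = 368.2 Ω
R_total = 27.0 + 368.2 = 395.2 Ω
I = V / R_total = 6.00 / 395.2 = 0.01518 A
Voltage across the parallel pair: V_p = I × R_p = 0.01518 × 368.2 = 5.590 V
R_b is across V_p, so use P = V²/R for that branch.
P_R_b = (5.590)² / 595 = 0.05252 W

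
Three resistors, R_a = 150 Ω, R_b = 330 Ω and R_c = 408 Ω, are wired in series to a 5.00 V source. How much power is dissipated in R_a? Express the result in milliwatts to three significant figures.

4.76 mW

Since the resistors are in series they all carry the loop current I = V/R_total; the power in any one is I²R.
R_total = 150 + 330 + 408 = 888.0 Ω
I = V / R_total = 5.00 / 888.0 = 0.005631 A
P_R_a = I² × R_a = (0.005631)² × 150 = 0.004756 W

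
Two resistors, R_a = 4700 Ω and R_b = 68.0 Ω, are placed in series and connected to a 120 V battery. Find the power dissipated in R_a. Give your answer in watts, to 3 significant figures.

Since the resistors are in series they all carry the loop current I = V/R_total; the power in any one is I²R.
R_total = 4700 + 68.0 = 4768 Ω
I = V / R_total = 120 / 4768 = 0.02517 A
P_R_a = I² × R_a = (0.02517)² × 4700 = 2.977 W

2.98 W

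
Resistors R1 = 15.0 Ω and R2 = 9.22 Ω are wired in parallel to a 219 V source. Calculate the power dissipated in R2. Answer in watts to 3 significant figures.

5200 W

Parallel branches share the same voltage; P = V²/R gives the branch power in one step.
P_R2 = V² / R2 = (219)² / 9.22 Ω = 5202 W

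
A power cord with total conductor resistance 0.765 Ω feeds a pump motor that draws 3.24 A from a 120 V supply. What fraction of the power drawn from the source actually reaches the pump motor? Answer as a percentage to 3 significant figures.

The power cord carries the full 3.24 A.
P_line = I² R_line = (3.240)² × 0.765 = 8.031 W
P_source = V I = 120 × 3.240 = 388.8 W; P_load = 380.8 W
η = P_load / P_source = 380.8 / 388.8 = 0.9793

97.9 %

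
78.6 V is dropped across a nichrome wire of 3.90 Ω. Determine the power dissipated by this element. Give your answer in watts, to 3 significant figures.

1580 W

We know the drop across the element and its resistance — P = V²/R, one step.
P = (78.6 V)² / 3.90 Ω = 1584 W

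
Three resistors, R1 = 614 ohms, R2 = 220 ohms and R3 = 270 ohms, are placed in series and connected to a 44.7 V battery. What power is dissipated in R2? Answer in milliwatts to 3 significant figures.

Since the resistors are in series they all carry the loop current I = V/R_total; the power in any one is I²R.
R_total = 614 + 220 + 270 = 1104 Ω
I = V / R_total = 44.7 / 1104 = 0.04049 A
P_R2 = I² × R2 = (0.04049)² × 220 = 0.3607 W

361 mW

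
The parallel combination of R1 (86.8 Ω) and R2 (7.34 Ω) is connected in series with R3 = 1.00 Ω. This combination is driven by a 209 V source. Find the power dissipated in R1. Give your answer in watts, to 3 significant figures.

382 W

Combine R1 and R2 into their parallel equivalent first, reducing the network to two series resistors.
R_p = (86.8×7.34)/(86.8+7.34) = 6.768 Ω
R_total = R_p + 1.00 = 6.768 + 1.00 = 7.768 Ω
I = V / R_total = 209 / 7.768 = 26.91 A
Voltage across the parallel pair: V_p = I × R_p = 26.91 × 6.768 = 182.1 V
R1 sits across V_p; its power is V_p²/R.
P_R1 = (182.1)² / 86.8 = 382.0 W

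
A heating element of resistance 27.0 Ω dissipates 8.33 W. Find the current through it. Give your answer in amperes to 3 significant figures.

0.555 A

Inverting the appropriate power form: I = √(P / R).
I = √(8.33 / 27.0) = 0.5554 A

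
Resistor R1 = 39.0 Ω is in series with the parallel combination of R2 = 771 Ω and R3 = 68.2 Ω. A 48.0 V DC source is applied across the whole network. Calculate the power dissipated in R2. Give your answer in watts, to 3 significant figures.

First combine the parallel branches into one equivalent R_p, then R1 + R_p is a series pair.
R_p = (771×68.2)/(771+68.2) = 62.66 Ω
R_total = 39.0 + 62.66 = 101.7 Ω
I = V / R_total = 48.0 / 101.7 = 0.4722 A
Voltage across the parallel pair: V_p = I × R_p = 0.4722 × 62.66 = 29.59 V
R2 sees V_p directly, so P = V_p² / R2.
P_R2 = (29.59)² / 771 = 1.135 W

1.14 W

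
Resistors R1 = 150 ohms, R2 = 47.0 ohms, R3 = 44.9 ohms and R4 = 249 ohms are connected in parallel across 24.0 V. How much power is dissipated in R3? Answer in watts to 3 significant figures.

12.8 W

The supply voltage appears across each parallel branch — just use P = V²/R3.
P_R3 = V² / R3 = (24.0)² / 44.9 Ω = 12.83 W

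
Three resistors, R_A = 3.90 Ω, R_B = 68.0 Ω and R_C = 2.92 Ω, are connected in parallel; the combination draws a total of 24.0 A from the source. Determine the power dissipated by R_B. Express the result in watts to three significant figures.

We need the common branch voltage; get it from I_total × R_eq, then P = V²/R for the branch.
1/R_eq = 1/3.90 + 1/68.0 + 1/2.92 ⇒ R_eq = 1.630 Ω
V = I_total × R_eq = 24.00 × 1.630 = 39.11 V
P_R_B = V² / R_B = (39.11)² / 68.0 = 22.50 W

22.5 W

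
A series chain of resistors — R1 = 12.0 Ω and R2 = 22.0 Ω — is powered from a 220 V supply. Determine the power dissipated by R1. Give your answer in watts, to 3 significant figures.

502 W

Every series element carries the same I. Get I from the total resistance, then P = I² × R1.
R_total = 12.0 + 22.0 = 34.00 Ω
I = V / R_total = 220 / 34.00 = 6.471 A
P_R1 = I² × R1 = (6.471)² × 12.0 = 502.4 W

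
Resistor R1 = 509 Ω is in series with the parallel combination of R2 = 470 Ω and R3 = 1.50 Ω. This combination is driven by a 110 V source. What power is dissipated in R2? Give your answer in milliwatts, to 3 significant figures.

First combine the parallel branches into one equivalent R_p, then R1 + R_p is a series pair.
R_p = (470×1.50)/(470+1.50) = 1.495 Ω
R_total = 509 + 1.495 = 510.5 Ω
I = V / R_total = 110 / 510.5 = 0.2155 A
Voltage across the parallel pair: V_p = I × R_p = 0.2155 × 1.495 = 0.3222 V
With V_p across R2, its power is V_p²/R2.
P_R2 = (0.3222)² / 470 = 0.0002209 W

0.221 mW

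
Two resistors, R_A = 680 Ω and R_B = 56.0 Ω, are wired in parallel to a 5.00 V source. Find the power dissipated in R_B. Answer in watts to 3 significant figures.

The supply voltage appears across each parallel branch — just use P = V²/R_B.
P_R_B = V² / R_B = (5.00)² / 56.0 Ω = 0.4464 W

0.446 W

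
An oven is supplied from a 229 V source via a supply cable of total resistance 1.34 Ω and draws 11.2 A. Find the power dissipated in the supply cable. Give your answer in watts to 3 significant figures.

168 W

Only the current and the line resistance are needed for the I²R loss.
The supply cable carries the full 11.2 A.
P_line = I² R_line = (11.20)² × 1.34 = 168.1 W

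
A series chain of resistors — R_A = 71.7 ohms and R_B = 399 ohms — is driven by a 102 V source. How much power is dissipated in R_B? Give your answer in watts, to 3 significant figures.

18.7 W

Since the resistors are in series they all carry the loop current I = V/R_total; the power in any one is I²R.
R_total = 71.7 + 399 = 470.7 Ω
I = V / R_total = 102 / 470.7 = 0.2167 A
P_R_B = I² × R_B = (0.2167)² × 399 = 18.74 W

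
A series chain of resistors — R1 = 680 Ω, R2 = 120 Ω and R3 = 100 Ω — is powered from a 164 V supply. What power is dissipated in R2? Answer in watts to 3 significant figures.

Since the resistors are in series they all carry the loop current I = V/R_total; the power in any one is I²R.
R_total = 680 + 120 + 100 = 900.0 Ω
I = V / R_total = 164 / 900.0 = 0.1822 A
P_R2 = I² × R2 = (0.1822)² × 120 = 3.985 W

3.98 W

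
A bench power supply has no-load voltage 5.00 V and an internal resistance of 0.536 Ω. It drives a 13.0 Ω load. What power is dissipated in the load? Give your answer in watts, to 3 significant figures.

1.77 W

Find the circuit current first, then P = I²R for the load (series elements share I).
I = ε / (r + R) = 5.00 / (0.536 + 13.0) = 0.3694 A
P_load = I² R = (0.3694)² × 13.0 = 1.774 W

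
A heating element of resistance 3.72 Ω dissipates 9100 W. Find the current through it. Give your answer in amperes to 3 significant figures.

49.5 A

From P = V I = I²R = V²/R, with the two given quantities we get I = √(P / R).
I = √(9100 / 3.72) = 49.46 A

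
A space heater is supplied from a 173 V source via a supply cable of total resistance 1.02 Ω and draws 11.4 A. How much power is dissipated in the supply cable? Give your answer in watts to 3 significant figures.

The supply cable is a series resistance carrying the load current; its dissipation is I²R_line.
The supply cable carries the full 11.4 A.
P_line = I² R_line = (11.40)² × 1.02 = 132.6 W

133 W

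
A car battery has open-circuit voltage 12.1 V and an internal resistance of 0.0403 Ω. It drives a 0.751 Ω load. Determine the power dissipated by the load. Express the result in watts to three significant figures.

With r and R in series, I = ε/(r+R); the load dissipates I²R.
I = ε / (r + R) = 12.1 / (0.0403 + 0.751) = 15.29 A
P_load = I² R = (15.29)² × 0.751 = 175.6 W

176 W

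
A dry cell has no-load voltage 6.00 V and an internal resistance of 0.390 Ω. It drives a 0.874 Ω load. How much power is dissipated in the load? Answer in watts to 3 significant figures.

19.7 W

Load and internal resistance form a series loop — compute the loop current, then the load power via I²R.
I = ε / (r + R) = 6.00 / (0.390 + 0.874) = 4.747 A
P_load = I² R = (4.747)² × 0.874 = 19.69 W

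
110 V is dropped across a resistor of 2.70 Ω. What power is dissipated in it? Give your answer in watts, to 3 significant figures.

With V across and R both known, P = V²/R gives the dissipation directly.
P = (110 V)² / 2.70 Ω = 4481 W

4480 W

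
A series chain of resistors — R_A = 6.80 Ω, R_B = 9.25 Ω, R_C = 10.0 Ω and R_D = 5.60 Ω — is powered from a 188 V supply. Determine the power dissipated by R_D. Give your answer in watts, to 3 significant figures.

Series elements share the same current, so find I first, then use P = I²R.
R_total = 6.80 + 9.25 + 10.0 + 5.60 = 31.65 Ω
I = V / R_total = 188 / 31.65 = 5.940 A
P_R_D = I² × R_D = (5.940)² × 5.60 = 197.6 W

198 W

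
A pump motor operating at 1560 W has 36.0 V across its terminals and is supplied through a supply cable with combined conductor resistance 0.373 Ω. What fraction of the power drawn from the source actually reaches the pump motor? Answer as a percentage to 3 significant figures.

I = P / V = 1560 / 36.0 = 43.33 A through the supply cable.
P_line = I² R_line = (43.33)² × 0.373 = 700.4 W
P_source = P_load + P_line = 1560 + 700.4 = 2260 W
η = P_load / P_source = 1560 / 2260 = 0.6901

69.0 %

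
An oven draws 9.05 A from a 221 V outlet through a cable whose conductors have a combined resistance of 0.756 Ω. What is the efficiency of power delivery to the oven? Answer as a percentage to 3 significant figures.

96.9 %

The cable carries the full 9.05 A.
P_line = I² R_line = (9.050)² × 0.756 = 61.92 W
P_source = V I = 221 × 9.050 = 2000 W; P_load = 1938 W
η = P_load / P_source = 1938 / 2000 = 0.9690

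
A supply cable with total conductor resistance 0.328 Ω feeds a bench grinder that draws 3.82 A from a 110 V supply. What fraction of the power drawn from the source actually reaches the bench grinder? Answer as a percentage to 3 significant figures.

The supply cable carries the full 3.82 A.
P_line = I² R_line = (3.820)² × 0.328 = 4.786 W
P_source = V I = 110 × 3.820 = 420.2 W; P_load = 415.4 W
η = P_load / P_source = 415.4 / 420.2 = 0.9886

98.9 %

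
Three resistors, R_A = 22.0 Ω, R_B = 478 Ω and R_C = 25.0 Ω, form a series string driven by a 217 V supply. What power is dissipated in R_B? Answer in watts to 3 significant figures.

81.7 W

Since the resistors are in series they all carry the loop current I = V/R_total; the power in any one is I²R.
R_total = 22.0 + 478 + 25.0 = 525.0 Ω
I = V / R_total = 217 / 525.0 = 0.4133 A
P_R_B = I² × R_B = (0.4133)² × 478 = 81.66 W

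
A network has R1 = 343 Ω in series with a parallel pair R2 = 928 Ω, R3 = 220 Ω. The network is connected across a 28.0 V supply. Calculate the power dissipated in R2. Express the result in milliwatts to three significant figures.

First combine the parallel branches into one equivalent R_p, then R1 + R_p is a series pair.
R_p = (928×220)/(928+220) = 177.8 Ω
R_total = 343 + 177.8 = 520.8 Ω
I = V / R_total = 28.0 / 520.8 = 0.05376 A
Voltage across the parallel pair: V_p = I × R_p = 0.05376 × 177.8 = 9.561 V
R2 sees V_p directly, so P = V_p² / R2.
P_R2 = (9.561)² / 928 = 0.09850 W

98.5 mW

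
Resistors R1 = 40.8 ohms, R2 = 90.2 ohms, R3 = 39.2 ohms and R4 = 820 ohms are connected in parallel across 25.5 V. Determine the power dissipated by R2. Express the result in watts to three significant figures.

Every branch has 25.5 V across it, so for R2 the power is simply V²/R.
P_R2 = V² / R2 = (25.5)² / 90.2 Ω = 7.209 W

7.21 W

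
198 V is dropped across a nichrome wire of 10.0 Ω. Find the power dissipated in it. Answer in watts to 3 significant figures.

With V across and R both known, P = V²/R gives the dissipation directly.
P = (198 V)² / 10.0 Ω = 3920 W

3920 W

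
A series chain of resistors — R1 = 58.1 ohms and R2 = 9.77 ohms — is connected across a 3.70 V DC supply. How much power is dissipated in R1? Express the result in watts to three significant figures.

Every series element carries the same I. Get I from the total resistance, then P = I² × R1.
R_total = 58.1 + 9.77 = 67.87 Ω
I = V / R_total = 3.70 / 67.87 = 0.05452 A
P_R1 = I² × R1 = (0.05452)² × 58.1 = 0.1727 W

0.173 W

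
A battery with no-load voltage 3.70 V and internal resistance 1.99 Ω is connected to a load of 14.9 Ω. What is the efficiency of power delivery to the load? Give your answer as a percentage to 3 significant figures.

η = P_load/(P_load+P_int) = I²R/(I²R+I²r) = R/(R+r) — the I² cancels for series elements.
η = R / (R + r) = 14.9 / (14.9 + 1.99) = 0.8822

88.2 %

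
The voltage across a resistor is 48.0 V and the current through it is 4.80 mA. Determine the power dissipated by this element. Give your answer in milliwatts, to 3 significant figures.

230 mW

Since both terminal voltage and current are stated, P = V I gives the power in one step.
P = 48.0 V × 0.004800 A = 0.2304 W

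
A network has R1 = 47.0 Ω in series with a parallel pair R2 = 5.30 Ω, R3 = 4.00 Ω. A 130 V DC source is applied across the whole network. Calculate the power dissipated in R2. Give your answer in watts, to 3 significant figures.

6.82 W

First combine the parallel branches into one equivalent R_p, then R1 + R_p is a series pair.
R_p = (5.30×4.00)/(5.30+4.00) = 2.280 Ω
R_total = 47.0 + 2.280 = 49.28 Ω
I = V / R_total = 130 / 49.28 = 2.638 A
Voltage across the parallel pair: V_p = I × R_p = 2.638 × 2.280 = 6.014 V
R2 is across V_p, so use P = V²/R for that branch.
P_R2 = (6.014)² / 5.30 = 6.823 W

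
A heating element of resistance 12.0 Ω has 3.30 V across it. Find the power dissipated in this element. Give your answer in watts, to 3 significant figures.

0.907 W

We know the drop across the element and its resistance — P = V²/R, one step.
P = (3.30 V)² / 12.0 Ω = 0.9075 W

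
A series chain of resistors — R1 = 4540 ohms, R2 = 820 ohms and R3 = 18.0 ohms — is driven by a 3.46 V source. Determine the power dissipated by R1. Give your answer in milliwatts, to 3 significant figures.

1.88 mW

Since the resistors are in series they all carry the loop current I = V/R_total; the power in any one is I²R.
R_total = 4540 + 820 + 18.0 = 5378 Ω
I = V / R_total = 3.46 / 5378 = 0.0006434 A
P_R1 = I² × R1 = (0.0006434)² × 4540 = 0.001879 W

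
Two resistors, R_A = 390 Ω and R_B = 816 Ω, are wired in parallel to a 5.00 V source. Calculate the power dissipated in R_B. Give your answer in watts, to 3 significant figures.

0.0306 W

Parallel branches share the same voltage; P = V²/R gives the branch power in one step.
P_R_B = V² / R_B = (5.00)² / 816 Ω = 0.03064 W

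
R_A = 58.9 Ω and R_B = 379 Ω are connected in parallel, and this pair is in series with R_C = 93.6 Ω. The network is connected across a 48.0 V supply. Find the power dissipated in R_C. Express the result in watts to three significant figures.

10.3 W

First find R_p for the parallel pair, then treat R_p + R_C as a series loop.
R_p = (58.9×379)/(58.9+379) = 50.98 Ω
R_total = R_p + 93.6 = 50.98 + 93.6 = 144.6 Ω
I = V / R_total = 48.0 / 144.6 = 0.3320 A
All the supply current flows through R_C; use P = I²R_C.
P_R_C = (0.3320)² × 93.6 = 10.32 W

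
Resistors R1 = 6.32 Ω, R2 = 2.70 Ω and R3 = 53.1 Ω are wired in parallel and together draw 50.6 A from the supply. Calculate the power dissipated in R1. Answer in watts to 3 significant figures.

1350 W

The branches share the same voltage, but only the total current is given — find V from the equivalent resistance first.
1/R_eq = 1/6.32 + 1/2.70 + 1/53.1 ⇒ R_eq = 1.827 Ω
V = I_total × R_eq = 50.60 × 1.827 = 92.43 V
P_R1 = V² / R1 = (92.43)² / 6.32 = 1352 W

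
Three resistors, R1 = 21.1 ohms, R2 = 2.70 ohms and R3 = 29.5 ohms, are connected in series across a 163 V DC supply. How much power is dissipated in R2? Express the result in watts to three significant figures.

Every series element carries the same I. Get I from the total resistance, then P = I² × R2.
R_total = 21.1 + 2.70 + 29.5 = 53.30 Ω
I = V / R_total = 163 / 53.30 = 3.058 A
P_R2 = I² × R2 = (3.058)² × 2.70 = 25.25 W

25.3 W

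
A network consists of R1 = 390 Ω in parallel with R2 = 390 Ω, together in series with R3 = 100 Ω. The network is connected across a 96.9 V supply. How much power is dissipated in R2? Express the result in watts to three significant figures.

10.5 W

Combine R1 and R2 into their parallel equivalent first, reducing the network to two series resistors.
R_p = (390×390)/(390+390) = 195.0 Ω
R_total = R_p + 100 = 195.0 + 100 = 295.0 Ω
I = V / R_total = 96.9 / 295.0 = 0.3285 A
Voltage across the parallel pair: V_p = I × R_p = 0.3285 × 195.0 = 64.05 V
Use P = V²/R for R2 with V = V_p.
P_R2 = (64.05)² / 390 = 10.52 W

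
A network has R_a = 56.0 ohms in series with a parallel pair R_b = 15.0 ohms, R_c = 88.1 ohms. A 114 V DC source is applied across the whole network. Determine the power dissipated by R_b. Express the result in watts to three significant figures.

Replace R_b and R_c with their parallel equivalent so the circuit becomes R_a in series with R_p.
R_p = (15.0×88.1)/(15.0+88.1) = 12.82 Ω
R_total = 56.0 + 12.82 = 68.82 Ω
I = V / R_total = 114 / 68.82 = 1.657 A
Voltage across the parallel pair: V_p = I × R_p = 1.657 × 12.82 = 21.23 V
R_b sees V_p directly, so P = V_p² / R_b.
P_R_b = (21.23)² / 15.0 = 30.06 W

30.1 W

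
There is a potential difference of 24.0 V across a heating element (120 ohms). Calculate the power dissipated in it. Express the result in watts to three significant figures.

We know the drop across the element and its resistance — P = V²/R, one step.
P = (24.0 V)² / 120 Ω = 4.800 W

4.80 W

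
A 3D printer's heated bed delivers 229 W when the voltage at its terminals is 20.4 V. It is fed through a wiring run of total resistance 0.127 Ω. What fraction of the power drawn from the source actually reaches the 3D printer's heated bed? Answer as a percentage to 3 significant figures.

I = P / V = 229 / 20.4 = 11.23 A through the wiring run.
P_line = I² R_line = (11.23)² × 0.127 = 16.00 W
P_source = P_load + P_line = 229.0 + 16.00 = 245.0 W
η = P_load / P_source = 229.0 / 245.0 = 0.9347

93.5 %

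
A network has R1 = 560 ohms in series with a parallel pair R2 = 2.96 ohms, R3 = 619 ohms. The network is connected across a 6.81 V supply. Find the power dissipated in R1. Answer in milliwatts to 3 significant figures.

Replace R2 and R3 with their parallel equivalent so the circuit becomes R1 in series with R_p.
R_p = (2.96×619)/(2.96+619) = 2.946 Ω
R_total = 560 + 2.946 = 562.9 Ω
I = V / R_total = 6.81 / 562.9 = 0.01210 A
R1 is in the main series path, so its power is I²R1.
P_R1 = (0.01210)² × 560 = 0.08195 W

81.9 mW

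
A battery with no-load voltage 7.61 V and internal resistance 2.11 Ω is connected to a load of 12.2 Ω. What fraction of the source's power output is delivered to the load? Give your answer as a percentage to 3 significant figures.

85.3 %

Efficiency is P_load / P_total. With a series r and R sharing the same I, P = I²R for each, so η = R/(R+r).
η = R / (R + r) = 12.2 / (12.2 + 2.11) = 0.8526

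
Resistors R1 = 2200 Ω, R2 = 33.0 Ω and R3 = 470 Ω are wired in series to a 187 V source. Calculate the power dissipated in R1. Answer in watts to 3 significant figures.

Since the resistors are in series they all carry the loop current I = V/R_total; the power in any one is I²R.
R_total = 2200 + 33.0 + 470 = 2703 Ω
I = V / R_total = 187 / 2703 = 0.06918 A
P_R1 = I² × R1 = (0.06918)² × 2200 = 10.53 W

10.5 W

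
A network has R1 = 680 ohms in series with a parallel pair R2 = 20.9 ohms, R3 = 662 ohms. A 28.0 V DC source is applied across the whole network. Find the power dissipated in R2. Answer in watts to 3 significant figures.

Replace R2 and R3 with their parallel equivalent so the circuit becomes R1 in series with R_p.
R_p = (20.9×662)/(20.9+662) = 20.26 Ω
R_total = 680 + 20.26 = 700.3 Ω
I = V / R_total = 28.0 / 700.3 = 0.03999 A
Voltage across the parallel pair: V_p = I × R_p = 0.03999 × 20.26 = 0.8101 V
R2 sees V_p directly, so P = V_p² / R2.
P_R2 = (0.8101)² / 20.9 = 0.03140 W

0.0314 W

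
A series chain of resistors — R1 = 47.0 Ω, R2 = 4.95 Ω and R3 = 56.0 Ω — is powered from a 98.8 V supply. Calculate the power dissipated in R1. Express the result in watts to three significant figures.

Every series element carries the same I. Get I from the total resistance, then P = I² × R1.
R_total = 47.0 + 4.95 + 56.0 = 108.0 Ω
I = V / R_total = 98.8 / 108.0 = 0.9152 A
P_R1 = I² × R1 = (0.9152)² × 47.0 = 39.37 W

39.4 W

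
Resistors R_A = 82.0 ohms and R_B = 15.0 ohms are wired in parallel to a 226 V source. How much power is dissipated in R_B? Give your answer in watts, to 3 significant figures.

3410 W

Each parallel branch sees the full supply voltage, so P = V²/R applies directly to the target branch.
P_R_B = V² / R_B = (226)² / 15.0 Ω = 3405 W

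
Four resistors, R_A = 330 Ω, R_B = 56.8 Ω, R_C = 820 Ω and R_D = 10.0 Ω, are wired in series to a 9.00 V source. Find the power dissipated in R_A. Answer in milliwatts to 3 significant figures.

Every series element carries the same I. Get I from the total resistance, then P = I² × R_A.
R_total = 330 + 56.8 + 820 + 10.0 = 1217 Ω
I = V / R_total = 9.00 / 1217 = 0.007396 A
P_R_A = I² × R_A = (0.007396)² × 330 = 0.01805 W

18.1 mW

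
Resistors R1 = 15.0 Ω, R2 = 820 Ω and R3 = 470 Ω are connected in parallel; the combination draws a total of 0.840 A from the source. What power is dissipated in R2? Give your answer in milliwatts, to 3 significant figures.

The branches share the same voltage, but only the total current is given — find V from the equivalent resistance first.
1/R_eq = 1/15.0 + 1/820 + 1/470 ⇒ R_eq = 14.28 Ω
V = I_total × R_eq = 0.8400 × 14.28 = 12.00 V
P_R2 = V² / R2 = (12.00)² / 820 = 0.1755 W

176 mW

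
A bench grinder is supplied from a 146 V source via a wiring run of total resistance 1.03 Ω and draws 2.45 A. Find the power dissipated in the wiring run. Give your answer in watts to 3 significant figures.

6.18 W

Line loss is just I²R for the cable — we know both I and R_line directly.
The wiring run carries the full 2.45 A.
P_line = I² R_line = (2.450)² × 1.03 = 6.183 W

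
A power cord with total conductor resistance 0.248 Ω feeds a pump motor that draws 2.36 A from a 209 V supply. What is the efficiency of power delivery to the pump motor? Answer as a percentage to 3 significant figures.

The power cord carries the full 2.36 A.
P_line = I² R_line = (2.360)² × 0.248 = 1.381 W
P_source = V I = 209 × 2.360 = 493.2 W; P_load = 491.9 W
η = P_load / P_source = 491.9 / 493.2 = 0.9972

99.7 %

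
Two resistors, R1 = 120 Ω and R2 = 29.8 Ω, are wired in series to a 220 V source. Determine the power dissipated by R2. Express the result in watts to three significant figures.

64.3 W

The current is common to all series resistors; compute it, then apply P = I²R for the target.
R_total = 120 + 29.8 = 149.8 Ω
I = V / R_total = 220 / 149.8 = 1.469 A
P_R2 = I² × R2 = (1.469)² × 29.8 = 64.27 W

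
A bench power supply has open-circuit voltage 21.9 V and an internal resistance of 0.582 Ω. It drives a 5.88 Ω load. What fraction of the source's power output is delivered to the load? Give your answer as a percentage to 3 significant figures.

91.0 %

Efficiency is P_load / P_total. With a series r and R sharing the same I, P = I²R for each, so η = R/(R+r).
η = R / (R + r) = 5.88 / (5.88 + 0.582) = 0.9099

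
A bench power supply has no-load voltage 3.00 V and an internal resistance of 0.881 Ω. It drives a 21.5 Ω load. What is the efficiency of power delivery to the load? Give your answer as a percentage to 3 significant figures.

96.1 %

η = P_load/(P_load+P_int) = I²R/(I²R+I²r) = R/(R+r) — the I² cancels for series elements.
η = R / (R + r) = 21.5 / (21.5 + 0.881) = 0.9606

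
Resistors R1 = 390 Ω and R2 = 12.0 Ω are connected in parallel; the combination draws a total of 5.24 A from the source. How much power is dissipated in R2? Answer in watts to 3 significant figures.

310 W

The branches share the same voltage, but only the total current is given — find V from the equivalent resistance first.
1/R_eq = 1/390 + 1/12.0 ⇒ R_eq = 11.64 Ω
V = I_total × R_eq = 5.240 × 11.64 = 61.00 V
P_R2 = V² / R2 = (61.00)² / 12.0 = 310.1 W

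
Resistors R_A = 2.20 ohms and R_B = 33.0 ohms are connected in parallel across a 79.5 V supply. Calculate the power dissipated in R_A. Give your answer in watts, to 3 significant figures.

2870 W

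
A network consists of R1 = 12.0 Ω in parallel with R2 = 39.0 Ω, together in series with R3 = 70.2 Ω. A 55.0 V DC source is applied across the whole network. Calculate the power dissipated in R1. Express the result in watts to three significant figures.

First find R_p for the parallel pair, then treat R_p + R3 as a series loop.
R_p = (12.0×39.0)/(12.0+39.0) = 9.176 Ω
R_total = R_p + 70.2 = 9.176 + 70.2 = 79.38 Ω
I = V / R_total = 55.0 / 79.38 = 0.6929 A
Voltage across the parallel pair: V_p = I × R_p = 0.6929 × 9.176 = 6.358 V
Use P = V²/R for R1 with V = V_p.
P_R1 = (6.358)² / 12.0 = 3.369 W

3.37 W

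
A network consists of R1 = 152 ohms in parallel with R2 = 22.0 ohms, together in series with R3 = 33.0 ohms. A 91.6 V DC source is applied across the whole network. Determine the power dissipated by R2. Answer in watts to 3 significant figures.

Combine R1 and R2 into their parallel equivalent first, reducing the network to two series resistors.
R_p = (152×22.0)/(152+22.0) = 19.22 Ω
R_total = R_p + 33.0 = 19.22 + 33.0 = 52.22 Ω
I = V / R_total = 91.6 / 52.22 = 1.754 A
Voltage across the parallel pair: V_p = I × R_p = 1.754 × 19.22 = 33.71 V
Use P = V²/R for R2 with V = V_p.
P_R2 = (33.71)² / 22.0 = 51.66 W

51.7 W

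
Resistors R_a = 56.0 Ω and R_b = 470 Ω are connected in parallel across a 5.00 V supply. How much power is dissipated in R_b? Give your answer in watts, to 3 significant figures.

R_b sits directly across the source, so P = V²/R with V = 5.00 V.
P_R_b = V² / R_b = (5.00)² / 470 Ω = 0.05319 W

0.0532 W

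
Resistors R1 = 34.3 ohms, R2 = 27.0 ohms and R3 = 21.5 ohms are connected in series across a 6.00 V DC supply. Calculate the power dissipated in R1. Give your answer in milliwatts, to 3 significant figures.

Every series element carries the same I. Get I from the total resistance, then P = I² × R1.
R_total = 34.3 + 27.0 + 21.5 = 82.80 Ω
I = V / R_total = 6.00 / 82.80 = 0.07246 A
P_R1 = I² × R1 = (0.07246)² × 34.3 = 0.1801 W

180 mW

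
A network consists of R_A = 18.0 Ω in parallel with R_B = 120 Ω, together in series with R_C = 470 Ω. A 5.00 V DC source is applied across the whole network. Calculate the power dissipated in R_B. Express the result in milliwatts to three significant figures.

0.216 mW

Collapse the R_A‖R_B pair into one equivalent R_p; then R_p and R_C form a series string.
R_p = (18.0×120)/(18.0+120) = 15.65 Ω
R_total = R_p + 470 = 15.65 + 470 = 485.7 Ω
I = V / R_total = 5.00 / 485.7 = 0.01030 A
Voltage across the parallel pair: V_p = I × R_p = 0.01030 × 15.65 = 0.1611 V
R_B has V_p across it, so P = V_p²/R_B.
P_R_B = (0.1611)² / 120 = 0.0002164 W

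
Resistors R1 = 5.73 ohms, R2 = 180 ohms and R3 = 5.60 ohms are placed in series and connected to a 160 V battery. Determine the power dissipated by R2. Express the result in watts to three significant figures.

The current is common to all series resistors; compute it, then apply P = I²R for the target.
R_total = 5.73 + 180 + 5.60 = 191.3 Ω
I = V / R_total = 160 / 191.3 = 0.8363 A
P_R2 = I² × R2 = (0.8363)² × 180 = 125.9 W

126 W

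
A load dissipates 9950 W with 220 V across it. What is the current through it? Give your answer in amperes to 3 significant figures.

45.2 A

From P = V I = I²R = V²/R, with the two given quantities we get I = P / V.
I = 9950 / 220 = 45.23 A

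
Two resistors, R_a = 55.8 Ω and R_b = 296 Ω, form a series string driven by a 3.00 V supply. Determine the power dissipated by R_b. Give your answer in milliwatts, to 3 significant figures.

21.5 mW

Since the resistors are in series they all carry the loop current I = V/R_total; the power in any one is I²R.
R_total = 55.8 + 296 = 351.8 Ω
I = V / R_total = 3.00 / 351.8 = 0.008528 A
P_R_b = I² × R_b = (0.008528)² × 296 = 0.02152 W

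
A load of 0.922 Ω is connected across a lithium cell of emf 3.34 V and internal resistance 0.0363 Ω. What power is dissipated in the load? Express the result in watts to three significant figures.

Find the circuit current first, then P = I²R for the load (series elements share I).
I = ε / (r + R) = 3.34 / (0.0363 + 0.922) = 3.485 A
P_load = I² R = (3.485)² × 0.922 = 11.20 W

11.2 W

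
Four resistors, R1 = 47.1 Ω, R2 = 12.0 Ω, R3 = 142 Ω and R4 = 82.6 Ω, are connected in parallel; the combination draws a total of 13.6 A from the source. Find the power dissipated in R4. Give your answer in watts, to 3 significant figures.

Parallel branches share V, not I — compute V via R_eq, then use V²/R for the target branch.
1/R_eq = 1/47.1 + 1/12.0 + 1/142 + 1/82.6 ⇒ R_eq = 8.083 Ω
V = I_total × R_eq = 13.60 × 8.083 = 109.9 V
P_R4 = V² / R4 = (109.9)² / 82.6 = 146.3 W

146 W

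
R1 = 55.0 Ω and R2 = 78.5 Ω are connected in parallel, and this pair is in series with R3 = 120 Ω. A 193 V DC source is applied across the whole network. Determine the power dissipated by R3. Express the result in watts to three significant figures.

Combine R1 and R2 into their parallel equivalent first, reducing the network to two series resistors.
R_p = (55.0×78.5)/(55.0+78.5) = 32.34 Ω
R_total = R_p + 120 = 32.34 + 120 = 152.3 Ω
I = V / R_total = 193 / 152.3 = 1.267 A
R3 carries the full series current, so P = I²R.
P_R3 = (1.267)² × 120 = 192.6 W

193 W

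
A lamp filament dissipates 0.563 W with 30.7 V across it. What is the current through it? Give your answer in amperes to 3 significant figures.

Rearranging the power relation for the two known quantities gives I = P / V.
I = 0.563 / 30.7 = 0.01834 A

0.0183 A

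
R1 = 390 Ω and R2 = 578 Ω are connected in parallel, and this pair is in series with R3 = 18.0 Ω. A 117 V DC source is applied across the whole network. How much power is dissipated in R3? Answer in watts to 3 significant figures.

3.92 W

Reduce the parallel combination to a single R_p; the circuit then becomes R_p in series with the remaining resistor.
R_p = (390×578)/(390+578) = 232.9 Ω
R_total = R_p + 18.0 = 232.9 + 18.0 = 250.9 Ω
I = V / R_total = 117 / 250.9 = 0.4664 A
R3 carries the full series current, so P = I²R.
P_R3 = (0.4664)² × 18.0 = 3.915 W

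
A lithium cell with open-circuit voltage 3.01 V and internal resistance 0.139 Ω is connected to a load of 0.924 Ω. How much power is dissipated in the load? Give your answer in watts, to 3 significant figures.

7.41 W

Find the circuit current first, then P = I²R for the load (series elements share I).
I = ε / (r + R) = 3.01 / (0.139 + 0.924) = 2.832 A
P_load = I² R = (2.832)² × 0.924 = 7.409 W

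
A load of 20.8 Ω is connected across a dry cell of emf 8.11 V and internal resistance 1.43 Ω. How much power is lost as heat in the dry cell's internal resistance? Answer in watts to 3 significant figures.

0.190 W

Internal loss is I²r, with I set by the total series resistance r+R.
I = ε / (r + R) = 8.11 / (1.43 + 20.8) = 0.3648 A
P_int = I² r = (0.3648)² × 1.43 = 0.1903 W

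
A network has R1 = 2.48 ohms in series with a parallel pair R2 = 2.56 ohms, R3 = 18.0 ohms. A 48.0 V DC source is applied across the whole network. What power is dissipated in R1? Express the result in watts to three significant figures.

256 W

Collapse R2‖R3 to a single equivalent, reducing the network to two series elements.
R_p = (2.56×18.0)/(2.56+18.0) = 2.241 Ω
R_total = 2.48 + 2.241 = 4.721 Ω
I = V / R_total = 48.0 / 4.721 = 10.17 A
The full supply current passes through R1: P = I²R.
P_R1 = (10.17)² × 2.48 = 256.3 W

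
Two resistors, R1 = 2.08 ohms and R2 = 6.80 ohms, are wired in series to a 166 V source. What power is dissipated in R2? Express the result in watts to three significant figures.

2380 W

Since the resistors are in series they all carry the loop current I = V/R_total; the power in any one is I²R.
R_total = 2.08 + 6.80 = 8.880 Ω
I = V / R_total = 166 / 8.880 = 18.69 A
P_R2 = I² × R2 = (18.69)² × 6.80 = 2376 W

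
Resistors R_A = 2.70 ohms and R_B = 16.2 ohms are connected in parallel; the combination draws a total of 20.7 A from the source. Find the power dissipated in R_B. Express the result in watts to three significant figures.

142 W

Only the total current is stated, so first find the parallel equivalent to get the voltage across the combination.
1/R_eq = 1/2.70 + 1/16.2 ⇒ R_eq = 2.314 Ω
V = I_total × R_eq = 20.70 × 2.314 = 47.91 V
P_R_B = V² / R_B = (47.91)² / 16.2 = 141.7 W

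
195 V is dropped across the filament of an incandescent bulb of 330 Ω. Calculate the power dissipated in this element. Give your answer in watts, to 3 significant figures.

115 W

We know the drop across the element and its resistance — P = V²/R, one step.
P = (195 V)² / 330 Ω = 115.2 W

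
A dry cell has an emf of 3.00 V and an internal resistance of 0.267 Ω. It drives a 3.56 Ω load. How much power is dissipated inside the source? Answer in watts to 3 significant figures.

The source's internal resistance is just another series element carrying I; its dissipation is I²r.
I = ε / (r + R) = 3.00 / (0.267 + 3.56) = 0.7839 A
P_int = I² r = (0.7839)² × 0.267 = 0.1641 W

0.164 W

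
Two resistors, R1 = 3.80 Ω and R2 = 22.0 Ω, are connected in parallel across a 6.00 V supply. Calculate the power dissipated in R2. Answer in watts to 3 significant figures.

1.64 W

Every branch has 6.00 V across it, so for R2 the power is simply V²/R.
P_R2 = V² / R2 = (6.00)² / 22.0 Ω = 1.636 W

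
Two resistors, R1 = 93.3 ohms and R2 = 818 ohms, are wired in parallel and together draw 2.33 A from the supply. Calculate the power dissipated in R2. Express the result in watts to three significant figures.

Only the total current is stated, so first find the parallel equivalent to get the voltage across the combination.
1/R_eq = 1/93.3 + 1/818 ⇒ R_eq = 83.75 Ω
V = I_total × R_eq = 2.330 × 83.75 = 195.1 V
P_R2 = V² / R2 = (195.1)² / 818 = 46.55 W

46.5 W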